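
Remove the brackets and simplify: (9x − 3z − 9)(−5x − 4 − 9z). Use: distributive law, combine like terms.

(9x − 3z − 9)(−5x − 4 − 9z)
= −45x^2 − 36x − 81xz + 15xz + 12z + 27z^2 + 45x + 36 + 81z    [distributive law]
= −45x^2 + 9x − 66xz + 93z + 27z^2 + 36    [combine like terms]

−45x^2 + 9x − 66xz + 93z + 27z^2 + 36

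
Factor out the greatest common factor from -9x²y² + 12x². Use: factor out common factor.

3x²(-3y² + 4)

-9x²y² + 12x²
= 3(-3x²y² + 4x²)    [factor out 3]
= 3x²(-3y² + 4)    [factor out x²]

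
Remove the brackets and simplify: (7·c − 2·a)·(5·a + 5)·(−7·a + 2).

(7·c − 2·a)·(5·a + 5)·(−7·a + 2)
= (35·a·c + 35·c − 10·a² − 10·a)·(−7·a + 2)    [distributive law]
= −245·a²·c + 70·a·c − 245·a·c + 70·c + 70·a³ − 20·a² + 70·a² − 20·a    [distributive law]
= −245·a²·c − 175·a·c + 70·c + 70·a³ + 50·a² − 20·a    [combine like terms]

−245·a²·c − 175·a·c + 70·c + 70·a³ + 50·a² − 20·a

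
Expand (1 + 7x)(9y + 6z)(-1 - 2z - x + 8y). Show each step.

-9y + 30yz - 72xy + 72y^2 - 6z - 12z^2 - 48xz + 210xyz - 63x^2y + 504xy^2 - 84xz^2 - 42x^2z

(1 + 7x)(9y + 6z)(-1 - 2z - x + 8y)
= (9y + 6z + 63xy + 42xz)(-1 - 2z - x + 8y)    [distributive law]
= -9y - 18yz - 9xy + 72y^2 - 6z - 12z^2 - 6xz + 48yz - 63xy - 126xyz - 63x^2y + 504xy^2 - 42xz - 84xz^2 - 42x^2z + 336xyz    [distributive law]
= -9y + 30yz - 72xy + 72y^2 - 6z - 12z^2 - 48xz + 210xyz - 63x^2y + 504xy^2 - 84xz^2 - 42x^2z    [combine like terms]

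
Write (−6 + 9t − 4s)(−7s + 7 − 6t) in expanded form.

14s − 42 + 99t − 39st − 54t^2 + 28s^2

(−6 + 9t − 4s)(−7s + 7 − 6t)
= 42s − 42 + 36t − 63st + 63t − 54t^2 + 28s^2 − 28s + 24st    [distributive law]
= 14s − 42 + 99t − 39st − 54t^2 + 28s^2    [combine like terms]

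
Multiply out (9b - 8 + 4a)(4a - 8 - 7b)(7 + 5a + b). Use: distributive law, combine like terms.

(9b - 8 + 4a)(4a - 8 - 7b)(7 + 5a + b)
= (36ab - 72b - 63b^2 - 32a + 64 + 56b + 16a^2 - 32a - 28ab)(7 + 5a + b)    [distributive law]
= (8ab - 16b - 63b^2 - 64a + 64 + 16a^2)(7 + 5a + b)    [combine like terms]
= 56ab + 40a^2b + 8ab^2 - 112b - 80ab - 16b^2 - 441b^2 - 315ab^2 - 63b^3 - 448a - 320a^2 - 64ab + 448 + 320a + 64b + 112a^2 + 80a^3 + 16a^2b    [distributive law]
= -88ab + 56a^2b - 307ab^2 - 48b - 457b^2 - 63b^3 - 128a - 208a^2 + 448 + 80a^3    [combine like terms]

-88ab + 56a^2b - 307ab^2 - 48b - 457b^2 - 63b^3 - 128a - 208a^2 + 448 + 80a^3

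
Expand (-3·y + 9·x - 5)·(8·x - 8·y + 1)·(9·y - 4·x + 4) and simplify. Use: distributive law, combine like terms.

(-3·y + 9·x - 5)·(8·x - 8·y + 1)·(9·y - 4·x + 4)
= (-24·x·y + 24·y^2 - 3·y + 72·x^2 - 72·x·y + 9·x - 40·x + 40·y - 5)·(9·y - 4·x + 4)    [distributive law]
= (-96·x·y + 24·y^2 + 37·y + 72·x^2 - 31·x - 5)·(9·y - 4·x + 4)    [combine like terms]
= -864·x·y^2 + 384·x^2·y - 384·x·y + 216·y^3 - 96·x·y^2 + 96·y^2 + 333·y^2 - 148·x·y + 148·y + 648·x^2·y - 288·x^3 + 288·x^2 - 279·x·y + 124·x^2 - 124·x - 45·y + 20·x - 20    [distributive law]
= -960·x·y^2 + 1032·x^2·y - 811·x·y + 216·y^3 + 429·y^2 + 103·y - 288·x^3 + 412·x^2 - 104·x - 20    [combine like terms]

-960·x·y^2 + 1032·x^2·y - 811·x·y + 216·y^3 + 429·y^2 + 103·y - 288·x^3 + 412·x^2 - 104·x - 20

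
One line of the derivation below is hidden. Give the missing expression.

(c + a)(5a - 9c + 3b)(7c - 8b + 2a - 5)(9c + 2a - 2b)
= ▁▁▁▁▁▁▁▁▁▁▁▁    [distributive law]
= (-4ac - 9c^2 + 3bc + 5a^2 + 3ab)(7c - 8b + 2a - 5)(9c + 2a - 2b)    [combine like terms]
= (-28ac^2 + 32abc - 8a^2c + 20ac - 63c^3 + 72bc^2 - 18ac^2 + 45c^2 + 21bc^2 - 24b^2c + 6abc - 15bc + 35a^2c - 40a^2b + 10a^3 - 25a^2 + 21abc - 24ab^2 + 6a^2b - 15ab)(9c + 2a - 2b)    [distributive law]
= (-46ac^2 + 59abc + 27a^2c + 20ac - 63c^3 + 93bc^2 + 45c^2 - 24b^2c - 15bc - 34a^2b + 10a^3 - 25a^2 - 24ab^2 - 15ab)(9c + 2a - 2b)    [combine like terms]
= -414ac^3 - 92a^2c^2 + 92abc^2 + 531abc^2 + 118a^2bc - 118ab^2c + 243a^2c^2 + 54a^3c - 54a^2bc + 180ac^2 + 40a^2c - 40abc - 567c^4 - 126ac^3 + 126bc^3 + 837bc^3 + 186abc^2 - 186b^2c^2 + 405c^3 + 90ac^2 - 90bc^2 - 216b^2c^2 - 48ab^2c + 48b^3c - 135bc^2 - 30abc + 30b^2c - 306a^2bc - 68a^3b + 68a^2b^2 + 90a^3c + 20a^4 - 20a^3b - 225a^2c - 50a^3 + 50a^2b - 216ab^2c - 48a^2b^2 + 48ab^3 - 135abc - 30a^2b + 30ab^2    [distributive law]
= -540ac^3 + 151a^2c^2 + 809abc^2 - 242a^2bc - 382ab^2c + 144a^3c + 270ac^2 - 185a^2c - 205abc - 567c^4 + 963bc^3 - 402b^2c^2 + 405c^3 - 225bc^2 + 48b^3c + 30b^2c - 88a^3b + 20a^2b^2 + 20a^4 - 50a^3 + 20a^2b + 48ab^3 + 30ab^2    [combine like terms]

After distributive law, the bracketed line is:

(5ac - 9c^2 + 3bc + 5a^2 - 9ac + 3ab)(7c - 8b + 2a - 5)(9c + 2a - 2b)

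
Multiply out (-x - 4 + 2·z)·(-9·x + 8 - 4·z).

(-x - 4 + 2·z)·(-9·x + 8 - 4·z)
= 9·x^2 - 8·x + 4·x·z + 36·x - 32 + 16·z - 18·x·z + 16·z - 8·z^2    [distributive law]
= 9·x^2 + 28·x - 14·x·z - 32 + 32·z - 8·z^2    [combine like terms]

9·x^2 + 28·x - 14·x·z - 32 + 32·z - 8·z^2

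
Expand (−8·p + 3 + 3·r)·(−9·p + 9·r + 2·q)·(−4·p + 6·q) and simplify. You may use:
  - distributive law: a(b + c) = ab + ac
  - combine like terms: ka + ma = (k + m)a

(−8·p + 3 + 3·r)·(−9·p + 9·r + 2·q)·(−4·p + 6·q)
= (72·p^2 − 72·p·r − 16·p·q − 27·p + 27·r + 6·q − 27·p·r + 27·r^2 + 6·q·r)·(−4·p + 6·q)    [distributive law]
= (72·p^2 − 99·p·r − 16·p·q − 27·p + 27·r + 6·q + 27·r^2 + 6·q·r)·(−4·p + 6·q)    [combine like terms]
= −288·p^3 + 432·p^2·q + 396·p^2·r − 594·p·q·r + 64·p^2·q − 96·p·q^2 + 108·p^2 − 162·p·q − 108·p·r + 162·q·r − 24·p·q + 36·q^2 − 108·p·r^2 + 162·q·r^2 − 24·p·q·r + 36·q^2·r    [distributive law]
= −288·p^3 + 496·p^2·q + 396·p^2·r − 618·p·q·r − 96·p·q^2 + 108·p^2 − 186·p·q − 108·p·r + 162·q·r + 36·q^2 − 108·p·r^2 + 162·q·r^2 + 36·q^2·r    [combine like terms]

−288·p^3 + 496·p^2·q + 396·p^2·r − 618·p·q·r − 96·p·q^2 + 108·p^2 − 186·p·q − 108·p·r + 162·q·r + 36·q^2 − 108·p·r^2 + 162·q·r^2 + 36·q^2·r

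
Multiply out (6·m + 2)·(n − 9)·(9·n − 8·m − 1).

54·m·n^2 − 48·m^2·n − 508·m·n + 432·m^2 + 198·m + 18·n^2 − 164·n + 18

(6·m + 2)·(n − 9)·(9·n − 8·m − 1)
= (6·m·n − 54·m + 2·n − 18)·(9·n − 8·m − 1)    [distributive law]
= 54·m·n^2 − 48·m^2·n − 6·m·n − 486·m·n + 432·m^2 + 54·m + 18·n^2 − 16·m·n − 2·n − 162·n + 144·m + 18    [distributive law]
= 54·m·n^2 − 48·m^2·n − 508·m·n + 432·m^2 + 198·m + 18·n^2 − 164·n + 18    [combine like terms]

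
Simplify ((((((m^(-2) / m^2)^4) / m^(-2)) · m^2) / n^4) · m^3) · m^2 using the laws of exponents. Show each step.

m^(-7)·n^(-4)

((((((m^(-2) / m^2)^4) / m^(-2)) · m^2) / n^4) · m^3) · m^2
= (((((((m^(-2))^4) / ((m^2)^4)) / m^(-2)) · m^2) / n^4) · m^3) · m^2    [power of a quotient]
= (((((m^(-8) / ((m^2)^4)) / m^(-2)) · m^2) / n^4) · m^3) · m^2    [power of a power]
= (((((m^(-8) / m^8) / m^(-2)) · m^2) / n^4) · m^3) · m^2    [power of a power]
= ((((m^(-16) / m^(-2)) · m^2) / n^4) · m^3) · m^2    [quotient of powers]
= (((m^(-14) · m^2) / n^4) · m^3) · m^2    [quotient of powers]
= ((m^(-12) / n^4) · m^3) · m^2    [product of powers]
= m^(-7)·n^(-4)    [quotient of powers; product of powers]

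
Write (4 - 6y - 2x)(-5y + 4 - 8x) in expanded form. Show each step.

-44y + 16 - 40x + 30y^2 + 58xy + 16x^2

(4 - 6y - 2x)(-5y + 4 - 8x)
= -20y + 16 - 32x + 30y^2 - 24y + 48xy + 10xy - 8x + 16x^2    [distributive law]
= -44y + 16 - 40x + 30y^2 + 58xy + 16x^2    [combine like terms]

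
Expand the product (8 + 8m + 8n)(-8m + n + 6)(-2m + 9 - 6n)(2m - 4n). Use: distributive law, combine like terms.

-1088m^3 + 1136m^2n - 480m^2 + 1392mn + 1552mn^2 - 864n^2 + 1056n^3 + 864m - 1728n + 256m^4 + 480m^3n - 1344m^2n^2 - 1376mn^3 + 192n^4

(8 + 8m + 8n)(-8m + n + 6)(-2m + 9 - 6n)(2m - 4n)
= (-64m + 8n + 48 - 64m^2 + 8mn + 48m - 64mn + 8n^2 + 48n)(-2m + 9 - 6n)(2m - 4n)    [distributive law]
= (-16m + 56n + 48 - 64m^2 - 56mn + 8n^2)(-2m + 9 - 6n)(2m - 4n)    [combine like terms]
= (32m^2 - 144m + 96mn - 112mn + 504n - 336n^2 - 96m + 432 - 288n + 128m^3 - 576m^2 + 384m^2n + 112m^2n - 504mn + 336mn^2 - 16mn^2 + 72n^2 - 48n^3)(2m - 4n)    [distributive law]
= (-544m^2 - 240m - 520mn + 216n - 264n^2 + 432 + 128m^3 + 496m^2n + 320mn^2 - 48n^3)(2m - 4n)    [combine like terms]
= -1088m^3 + 2176m^2n - 480m^2 + 960mn - 1040m^2n + 2080mn^2 + 432mn - 864n^2 - 528mn^2 + 1056n^3 + 864m - 1728n + 256m^4 - 512m^3n + 992m^3n - 1984m^2n^2 + 640m^2n^2 - 1280mn^3 - 96mn^3 + 192n^4    [distributive law]
= -1088m^3 + 1136m^2n - 480m^2 + 1392mn + 1552mn^2 - 864n^2 + 1056n^3 + 864m - 1728n + 256m^4 + 480m^3n - 1344m^2n^2 - 1376mn^3 + 192n^4    [combine like terms]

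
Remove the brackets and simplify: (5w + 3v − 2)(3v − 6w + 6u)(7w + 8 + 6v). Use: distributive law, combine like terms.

(5w + 3v − 2)(3v − 6w + 6u)(7w + 8 + 6v)
= (15vw − 30w² + 30uw + 9v² − 18vw + 18uv − 6v + 12w − 12u)(7w + 8 + 6v)    [distributive law]
= (−3vw − 30w² + 30uw + 9v² + 18uv − 6v + 12w − 12u)(7w + 8 + 6v)    [combine like terms]
= −21vw² − 24vw − 18v²w − 210w³ − 240w² − 180vw² + 210uw² + 240uw + 180uvw + 63v²w + 72v² + 54v³ + 126uvw + 144uv + 108uv² − 42vw − 48v − 36v² + 84w² + 96w + 72vw − 84uw − 96u − 72uv    [distributive law]
= −201vw² + 6vw + 45v²w − 210w³ − 156w² + 210uw² + 156uw + 306uvw + 36v² + 54v³ + 72uv + 108uv² − 48v + 96w − 96u    [combine like terms]

−201vw² + 6vw + 45v²w − 210w³ − 156w² + 210uw² + 156uw + 306uvw + 36v² + 54v³ + 72uv + 108uv² − 48v + 96w − 96u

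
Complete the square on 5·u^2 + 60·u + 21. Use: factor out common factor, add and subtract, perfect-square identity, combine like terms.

5(u + 6)^2 − 159

5·u^2 + 60·u + 21
= 5(u^2 + 12·u) + 21    [factor out 5 from the u-terms]
= 5(u^2 + 12·u + 36 − 36) + 21    [add and subtract 36 inside the bracket]
= 5(u + 6)^2 − 180 + 21    [perfect-square identity]
= 5(u + 6)^2 − 159    [combine constants]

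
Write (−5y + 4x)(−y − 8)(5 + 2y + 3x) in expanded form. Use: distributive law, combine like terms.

105y² + 10y³ + 7xy² + 200y + 36xy − 12x²y − 160x − 96x²

(−5y + 4x)(−y − 8)(5 + 2y + 3x)
= (5y² + 40y − 4xy − 32x)(5 + 2y + 3x)    [distributive law]
= 25y² + 10y³ + 15xy² + 200y + 80y² + 120xy − 20xy − 8xy² − 12x²y − 160x − 64xy − 96x²    [distributive law]
= 105y² + 10y³ + 7xy² + 200y + 36xy − 12x²y − 160x − 96x²    [combine like terms]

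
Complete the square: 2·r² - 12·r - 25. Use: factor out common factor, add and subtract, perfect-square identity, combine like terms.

2(r - 3)² - 43

2·r² - 12·r - 25
= 2(r² - 6·r) - 25    [factor out 2 from the r-terms]
= 2(r² - 6·r + 9 - 9) - 25    [add and subtract 9 inside the bracket]
= 2(r - 3)² - 18 - 25    [perfect-square identity]
= 2(r - 3)² - 43    [combine constants]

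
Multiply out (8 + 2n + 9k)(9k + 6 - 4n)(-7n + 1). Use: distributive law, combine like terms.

-900kn + 126k - 356n + 48 + 132n^2 + 126kn^2 + 56n^3 - 567k^2n + 81k^2

(8 + 2n + 9k)(9k + 6 - 4n)(-7n + 1)
= (72k + 48 - 32n + 18kn + 12n - 8n^2 + 81k^2 + 54k - 36kn)(-7n + 1)    [distributive law]
= (126k + 48 - 20n - 18kn - 8n^2 + 81k^2)(-7n + 1)    [combine like terms]
= -882kn + 126k - 336n + 48 + 140n^2 - 20n + 126kn^2 - 18kn + 56n^3 - 8n^2 - 567k^2n + 81k^2    [distributive law]
= -900kn + 126k - 356n + 48 + 132n^2 + 126kn^2 + 56n^3 - 567k^2n + 81k^2    [combine like terms]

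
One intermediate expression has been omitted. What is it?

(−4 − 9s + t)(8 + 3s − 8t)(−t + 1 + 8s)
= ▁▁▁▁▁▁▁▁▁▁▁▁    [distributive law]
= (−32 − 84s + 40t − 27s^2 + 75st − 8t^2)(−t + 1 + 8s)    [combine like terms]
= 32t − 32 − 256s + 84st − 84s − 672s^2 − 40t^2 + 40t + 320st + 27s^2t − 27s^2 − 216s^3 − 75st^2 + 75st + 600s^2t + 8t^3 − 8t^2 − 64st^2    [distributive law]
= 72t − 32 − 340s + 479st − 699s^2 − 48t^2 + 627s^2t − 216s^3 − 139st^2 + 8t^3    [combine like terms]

After distributive law, the bracketed line is:

(−32 − 12s + 32t − 72s − 27s^2 + 72st + 8t + 3st − 8t^2)(−t + 1 + 8s)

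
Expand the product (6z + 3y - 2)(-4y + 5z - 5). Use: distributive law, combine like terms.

(6z + 3y - 2)(-4y + 5z - 5)
= -24yz + 30z^2 - 30z - 12y^2 + 15yz - 15y + 8y - 10z + 10    [distributive law]
= -9yz + 30z^2 - 40z - 12y^2 - 7y + 10    [combine like terms]

-9yz + 30z^2 - 40z - 12y^2 - 7y + 10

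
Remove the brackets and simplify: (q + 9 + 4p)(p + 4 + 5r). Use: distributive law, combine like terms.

pq + 4q + 5qr + 25p + 36 + 45r + 4p^2 + 20pr

(q + 9 + 4p)(p + 4 + 5r)
= pq + 4q + 5qr + 9p + 36 + 45r + 4p^2 + 16p + 20pr    [distributive law]
= pq + 4q + 5qr + 25p + 36 + 45r + 4p^2 + 20pr    [combine like terms]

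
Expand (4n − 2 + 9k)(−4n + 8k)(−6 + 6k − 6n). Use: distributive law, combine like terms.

(4n − 2 + 9k)(−4n + 8k)(−6 + 6k − 6n)
= (−16n^2 + 32kn + 8n − 16k − 36kn + 72k^2)(−6 + 6k − 6n)    [distributive law]
= (−16n^2 − 4kn + 8n − 16k + 72k^2)(−6 + 6k − 6n)    [combine like terms]
= 96n^2 − 96kn^2 + 96n^3 + 24kn − 24k^2n + 24kn^2 − 48n + 48kn − 48n^2 + 96k − 96k^2 + 96kn − 432k^2 + 432k^3 − 432k^2n    [distributive law]
= 48n^2 − 72kn^2 + 96n^3 + 168kn − 456k^2n − 48n + 96k − 528k^2 + 432k^3    [combine like terms]

48n^2 − 72kn^2 + 96n^3 + 168kn − 456k^2n − 48n + 96k − 528k^2 + 432k^3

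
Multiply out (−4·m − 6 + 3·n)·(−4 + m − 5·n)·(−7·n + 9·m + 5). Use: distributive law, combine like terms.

207·m·n + 70·m^2 + 266·m + 235·m^2·n − 36·m^3 − 296·m·n^2 − 78·n + 120 − 201·n^2 + 105·n^3

(−4·m − 6 + 3·n)·(−4 + m − 5·n)·(−7·n + 9·m + 5)
= (16·m − 4·m^2 + 20·m·n + 24 − 6·m + 30·n − 12·n + 3·m·n − 15·n^2)·(−7·n + 9·m + 5)    [distributive law]
= (10·m − 4·m^2 + 23·m·n + 24 + 18·n − 15·n^2)·(−7·n + 9·m + 5)    [combine like terms]
= −70·m·n + 90·m^2 + 50·m + 28·m^2·n − 36·m^3 − 20·m^2 − 161·m·n^2 + 207·m^2·n + 115·m·n − 168·n + 216·m + 120 − 126·n^2 + 162·m·n + 90·n + 105·n^3 − 135·m·n^2 − 75·n^2    [distributive law]
= 207·m·n + 70·m^2 + 266·m + 235·m^2·n − 36·m^3 − 296·m·n^2 − 78·n + 120 − 201·n^2 + 105·n^3    [combine like terms]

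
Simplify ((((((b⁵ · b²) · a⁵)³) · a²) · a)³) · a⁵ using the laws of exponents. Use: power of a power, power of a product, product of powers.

a⁵⁹b⁶³

((((((b⁵ · b²) · a⁵)³) · a²) · a)³) · a⁵
= ((((((b⁵ · b²) · a⁵)³) · a²)³) · (a³)) · a⁵    [power of a product]
= ((((((b⁵ · b²) · a⁵)³)³) · ((a²)³)) · (a³)) · a⁵    [power of a product]
= (((((b⁵ · b²) · a⁵)⁹) · ((a²)³)) · (a³)) · a⁵    [power of a power]
= (((((b⁵ · b²)⁹) · ((a⁵)⁹)) · ((a²)³)) · (a³)) · a⁵    [power of a product]
= ((((((b⁵)⁹) · ((b²)⁹)) · ((a⁵)⁹)) · ((a²)³)) · (a³)) · a⁵    [power of a product]
= ((((b⁴⁵ · ((b²)⁹)) · ((a⁵)⁹)) · ((a²)³)) · (a³)) · a⁵    [power of a power]
= ((((b⁴⁵ · b¹⁸) · ((a⁵)⁹)) · ((a²)³)) · (a³)) · a⁵    [power of a power]
= (((b⁶³ · ((a⁵)⁹)) · ((a²)³)) · (a³)) · a⁵    [product of powers]
= (((b⁶³ · a⁴⁵) · ((a²)³)) · (a³)) · a⁵    [power of a power]
= (((b⁶³ · a⁴⁵) · a⁶) · (a³)) · a⁵    [power of a power]
= a⁵⁹b⁶³    [product of powers]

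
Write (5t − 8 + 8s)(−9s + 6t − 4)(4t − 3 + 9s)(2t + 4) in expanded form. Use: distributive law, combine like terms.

(5t − 8 + 8s)(−9s + 6t − 4)(4t − 3 + 9s)(2t + 4)
= (−45st + 30t^2 − 20t + 72s − 48t + 32 − 72s^2 + 48st − 32s)(4t − 3 + 9s)(2t + 4)    [distributive law]
= (3st + 30t^2 − 68t + 40s + 32 − 72s^2)(4t − 3 + 9s)(2t + 4)    [combine like terms]
= (12st^2 − 9st + 27s^2t + 120t^3 − 90t^2 + 270st^2 − 272t^2 + 204t − 612st + 160st − 120s + 360s^2 + 128t − 96 + 288s − 288s^2t + 216s^2 − 648s^3)(2t + 4)    [distributive law]
= (282st^2 − 461st − 261s^2t + 120t^3 − 362t^2 + 332t + 168s + 576s^2 − 96 − 648s^3)(2t + 4)    [combine like terms]
= 564st^3 + 1128st^2 − 922st^2 − 1844st − 522s^2t^2 − 1044s^2t + 240t^4 + 480t^3 − 724t^3 − 1448t^2 + 664t^2 + 1328t + 336st + 672s + 1152s^2t + 2304s^2 − 192t − 384 − 1296s^3t − 2592s^3    [distributive law]
= 564st^3 + 206st^2 − 1508st − 522s^2t^2 + 108s^2t + 240t^4 − 244t^3 − 784t^2 + 1136t + 672s + 2304s^2 − 384 − 1296s^3t − 2592s^3    [combine like terms]

564st^3 + 206st^2 − 1508st − 522s^2t^2 + 108s^2t + 240t^4 − 244t^3 − 784t^2 + 1136t + 672s + 2304s^2 − 384 − 1296s^3t − 2592s^3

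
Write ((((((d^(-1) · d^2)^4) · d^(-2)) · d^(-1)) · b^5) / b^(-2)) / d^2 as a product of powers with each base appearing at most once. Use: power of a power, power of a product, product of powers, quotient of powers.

b^7d^(-1)

((((((d^(-1) · d^2)^4) · d^(-2)) · d^(-1)) · b^5) / b^(-2)) / d^2
= (((((((d^(-1))^4) · ((d^2)^4)) · d^(-2)) · d^(-1)) · b^5) / b^(-2)) / d^2    [power of a product]
= (((((d^(-4) · ((d^2)^4)) · d^(-2)) · d^(-1)) · b^5) / b^(-2)) / d^2    [power of a power]
= (((((d^(-4) · d^8) · d^(-2)) · d^(-1)) · b^5) / b^(-2)) / d^2    [power of a power]
= ((((d^4 · d^(-2)) · d^(-1)) · b^5) / b^(-2)) / d^2    [product of powers]
= (((d^2 · d^(-1)) · b^5) / b^(-2)) / d^2    [product of powers]
= ((d · b^5) / b^(-2)) / d^2    [product of powers]
= b^7d^(-1)    [quotient of powers]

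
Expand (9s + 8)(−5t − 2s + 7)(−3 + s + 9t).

(9s + 8)(−5t − 2s + 7)(−3 + s + 9t)
= (−45st − 18s^2 + 63s − 40t − 16s + 56)(−3 + s + 9t)    [distributive law]
= (−45st − 18s^2 + 47s − 40t + 56)(−3 + s + 9t)    [combine like terms]
= 135st − 45s^2t − 405st^2 + 54s^2 − 18s^3 − 162s^2t − 141s + 47s^2 + 423st + 120t − 40st − 360t^2 − 168 + 56s + 504t    [distributive law]
= 518st − 207s^2t − 405st^2 + 101s^2 − 18s^3 − 85s + 624t − 360t^2 − 168    [combine like terms]

518st − 207s^2t − 405st^2 + 101s^2 − 18s^3 − 85s + 624t − 360t^2 − 168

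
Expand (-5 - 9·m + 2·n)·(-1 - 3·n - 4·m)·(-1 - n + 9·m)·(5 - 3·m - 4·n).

-25 + 95·m - 70·n + 335·m·n + 37·n^2 + 1077·m^2 - 620·m·n^2 + 58·n^3 - 432·m^2·n + 945·m^3 - 321·m^2·n^2 + 274·m·n^3 - 1701·m^3·n - 972·m^4 - 24·n^4

(-5 - 9·m + 2·n)·(-1 - 3·n - 4·m)·(-1 - n + 9·m)·(5 - 3·m - 4·n)
= (5 + 15·n + 20·m + 9·m + 27·m·n + 36·m^2 - 2·n - 6·n^2 - 8·m·n)·(-1 - n + 9·m)·(5 - 3·m - 4·n)    [distributive law]
= (5 + 13·n + 29·m + 19·m·n + 36·m^2 - 6·n^2)·(-1 - n + 9·m)·(5 - 3·m - 4·n)    [combine like terms]
= (-5 - 5·n + 45·m - 13·n - 13·n^2 + 117·m·n - 29·m - 29·m·n + 261·m^2 - 19·m·n - 19·m·n^2 + 171·m^2·n - 36·m^2 - 36·m^2·n + 324·m^3 + 6·n^2 + 6·n^3 - 54·m·n^2)·(5 - 3·m - 4·n)    [distributive law]
= (-5 - 18·n + 16·m - 7·n^2 + 69·m·n + 225·m^2 - 73·m·n^2 + 135·m^2·n + 324·m^3 + 6·n^3)·(5 - 3·m - 4·n)    [combine like terms]
= -25 + 15·m + 20·n - 90·n + 54·m·n + 72·n^2 + 80·m - 48·m^2 - 64·m·n - 35·n^2 + 21·m·n^2 + 28·n^3 + 345·m·n - 207·m^2·n - 276·m·n^2 + 1125·m^2 - 675·m^3 - 900·m^2·n - 365·m·n^2 + 219·m^2·n^2 + 292·m·n^3 + 675·m^2·n - 405·m^3·n - 540·m^2·n^2 + 1620·m^3 - 972·m^4 - 1296·m^3·n + 30·n^3 - 18·m·n^3 - 24·n^4    [distributive law]
= -25 + 95·m - 70·n + 335·m·n + 37·n^2 + 1077·m^2 - 620·m·n^2 + 58·n^3 - 432·m^2·n + 945·m^3 - 321·m^2·n^2 + 274·m·n^3 - 1701·m^3·n - 972·m^4 - 24·n^4    [combine like terms]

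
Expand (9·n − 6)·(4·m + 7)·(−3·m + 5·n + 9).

−108·m^2·n + 180·m·n^2 + 15·m·n + 315·n^2 + 357·n + 72·m^2 − 90·m − 378

(9·n − 6)·(4·m + 7)·(−3·m + 5·n + 9)
= (36·m·n + 63·n − 24·m − 42)·(−3·m + 5·n + 9)    [distributive law]
= −108·m^2·n + 180·m·n^2 + 324·m·n − 189·m·n + 315·n^2 + 567·n + 72·m^2 − 120·m·n − 216·m + 126·m − 210·n − 378    [distributive law]
= −108·m^2·n + 180·m·n^2 + 15·m·n + 315·n^2 + 357·n + 72·m^2 − 90·m − 378    [combine like terms]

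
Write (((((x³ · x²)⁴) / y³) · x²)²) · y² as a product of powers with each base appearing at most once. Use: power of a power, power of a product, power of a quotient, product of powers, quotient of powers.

x⁴⁴y⁻⁴

(((((x³ · x²)⁴) / y³) · x²)²) · y²
= (((((x³ · x²)⁴) / y³)²) · ((x²)²)) · y²    [power of a product]
= (((((x³ · x²)⁴)²) / ((y³)²)) · ((x²)²)) · y²    [power of a quotient]
= ((((x³ · x²)⁸) / ((y³)²)) · ((x²)²)) · y²    [power of a power]
= (((((x³)⁸) · ((x²)⁸)) / ((y³)²)) · ((x²)²)) · y²    [power of a product]
= (((x²⁴ · ((x²)⁸)) / ((y³)²)) · ((x²)²)) · y²    [power of a power]
= (((x²⁴ · x¹⁶) / ((y³)²)) · ((x²)²)) · y²    [power of a power]
= ((x⁴⁰ / ((y³)²)) · ((x²)²)) · y²    [product of powers]
= ((x⁴⁰ / y⁶) · ((x²)²)) · y²    [power of a power]
= ((x⁴⁰ / y⁶) · x⁴) · y²    [power of a power]
= x⁴⁴y⁻⁴    [quotient of powers; product of powers]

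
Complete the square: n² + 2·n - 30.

n² + 2·n - 30
= n² + 2·n + 1 - 1 - 30    [add and subtract 1]
= (n + 1)² - 1 - 30    [perfect-square identity]
= (n + 1)² - 31    [combine constants]

(n + 1)² - 31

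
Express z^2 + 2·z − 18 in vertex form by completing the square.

z^2 + 2·z − 18
= z^2 + 2·z + 1 − 1 − 18    [add and subtract 1]
= (z + 1)^2 − 1 − 18    [perfect-square identity]
= (z + 1)^2 − 19    [combine constants]

(z + 1)^2 − 19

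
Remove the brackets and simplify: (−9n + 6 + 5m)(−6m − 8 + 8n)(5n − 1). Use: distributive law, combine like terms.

(−9n + 6 + 5m)(−6m − 8 + 8n)(5n − 1)
= (54mn + 72n − 72n² − 36m − 48 + 48n − 30m² − 40m + 40mn)(5n − 1)    [distributive law]
= (94mn + 120n − 72n² − 76m − 48 − 30m²)(5n − 1)    [combine like terms]
= 470mn² − 94mn + 600n² − 120n − 360n³ + 72n² − 380mn + 76m − 240n + 48 − 150m²n + 30m²    [distributive law]
= 470mn² − 474mn + 672n² − 360n − 360n³ + 76m + 48 − 150m²n + 30m²    [combine like terms]

470mn² − 474mn + 672n² − 360n − 360n³ + 76m + 48 − 150m²n + 30m²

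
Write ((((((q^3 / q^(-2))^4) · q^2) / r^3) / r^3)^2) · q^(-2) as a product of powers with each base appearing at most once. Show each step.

q^42·r^(-12)

((((((q^3 / q^(-2))^4) · q^2) / r^3) / r^3)^2) · q^(-2)
= ((((((q^3 / q^(-2))^4) · q^2) / r^3)^2) / ((r^3)^2)) · q^(-2)    [power of a quotient]
= ((((((q^3 / q^(-2))^4) · q^2)^2) / ((r^3)^2)) / ((r^3)^2)) · q^(-2)    [power of a quotient]
= ((((((q^3 / q^(-2))^4)^2) · ((q^2)^2)) / ((r^3)^2)) / ((r^3)^2)) · q^(-2)    [power of a product]
= (((((q^3 / q^(-2))^8) · ((q^2)^2)) / ((r^3)^2)) / ((r^3)^2)) · q^(-2)    [power of a power]
= ((((((q^3)^8) / ((q^(-2))^8)) · ((q^2)^2)) / ((r^3)^2)) / ((r^3)^2)) · q^(-2)    [power of a quotient]
= ((((q^24 / ((q^(-2))^8)) · ((q^2)^2)) / ((r^3)^2)) / ((r^3)^2)) · q^(-2)    [power of a power]
= ((((q^24 / q^(-16)) · ((q^2)^2)) / ((r^3)^2)) / ((r^3)^2)) · q^(-2)    [power of a power]
= (((q^40 · ((q^2)^2)) / ((r^3)^2)) / ((r^3)^2)) · q^(-2)    [quotient of powers]
= (((q^40 · q^4) / ((r^3)^2)) / ((r^3)^2)) · q^(-2)    [power of a power]
= ((q^44 / ((r^3)^2)) / ((r^3)^2)) · q^(-2)    [product of powers]
= ((q^44 / r^6) / ((r^3)^2)) · q^(-2)    [power of a power]
= ((q^44 / r^6) / r^6) · q^(-2)    [power of a power]
= q^42·r^(-12)    [quotient of powers; product of powers]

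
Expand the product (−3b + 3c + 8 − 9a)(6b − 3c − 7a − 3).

(−3b + 3c + 8 − 9a)(6b − 3c − 7a − 3)
= −18b^2 + 9bc + 21ab + 9b + 18bc − 9c^2 − 21ac − 9c + 48b − 24c − 56a − 24 − 54ab + 27ac + 63a^2 + 27a    [distributive law]
= −18b^2 + 27bc − 33ab + 57b − 9c^2 + 6ac − 33c − 29a − 24 + 63a^2    [combine like terms]

−18b^2 + 27bc − 33ab + 57b − 9c^2 + 6ac − 33c − 29a − 24 + 63a^2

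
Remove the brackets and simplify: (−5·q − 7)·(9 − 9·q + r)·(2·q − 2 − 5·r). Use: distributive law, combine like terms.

−54·q^2 − 162·q − 94·q·r + 90·q^3 − 235·q^2·r + 25·q·r^2 + 126 + 329·r + 35·r^2

(−5·q − 7)·(9 − 9·q + r)·(2·q − 2 − 5·r)
= (−45·q + 45·q^2 − 5·q·r − 63 + 63·q − 7·r)·(2·q − 2 − 5·r)    [distributive law]
= (18·q + 45·q^2 − 5·q·r − 63 − 7·r)·(2·q − 2 − 5·r)    [combine like terms]
= 36·q^2 − 36·q − 90·q·r + 90·q^3 − 90·q^2 − 225·q^2·r − 10·q^2·r + 10·q·r + 25·q·r^2 − 126·q + 126 + 315·r − 14·q·r + 14·r + 35·r^2    [distributive law]
= −54·q^2 − 162·q − 94·q·r + 90·q^3 − 235·q^2·r + 25·q·r^2 + 126 + 329·r + 35·r^2    [combine like terms]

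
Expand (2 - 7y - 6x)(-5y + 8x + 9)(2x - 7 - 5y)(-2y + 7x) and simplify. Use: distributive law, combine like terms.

(2 - 7y - 6x)(-5y + 8x + 9)(2x - 7 - 5y)(-2y + 7x)
= (-10y + 16x + 18 + 35y^2 - 56xy - 63y + 30xy - 48x^2 - 54x)(2x - 7 - 5y)(-2y + 7x)    [distributive law]
= (-73y - 38x + 18 + 35y^2 - 26xy - 48x^2)(2x - 7 - 5y)(-2y + 7x)    [combine like terms]
= (-146xy + 511y + 365y^2 - 76x^2 + 266x + 190xy + 36x - 126 - 90y + 70xy^2 - 245y^2 - 175y^3 - 52x^2y + 182xy + 130xy^2 - 96x^3 + 336x^2 + 240x^2y)(-2y + 7x)    [distributive law]
= (226xy + 421y + 120y^2 + 260x^2 + 302x - 126 + 200xy^2 - 175y^3 + 188x^2y - 96x^3)(-2y + 7x)    [combine like terms]
= -452xy^2 + 1582x^2y - 842y^2 + 2947xy - 240y^3 + 840xy^2 - 520x^2y + 1820x^3 - 604xy + 2114x^2 + 252y - 882x - 400xy^3 + 1400x^2y^2 + 350y^4 - 1225xy^3 - 376x^2y^2 + 1316x^3y + 192x^3y - 672x^4    [distributive law]
= 388xy^2 + 1062x^2y - 842y^2 + 2343xy - 240y^3 + 1820x^3 + 2114x^2 + 252y - 882x - 1625xy^3 + 1024x^2y^2 + 350y^4 + 1508x^3y - 672x^4    [combine like terms]

388xy^2 + 1062x^2y - 842y^2 + 2343xy - 240y^3 + 1820x^3 + 2114x^2 + 252y - 882x - 1625xy^3 + 1024x^2y^2 + 350y^4 + 1508x^3y - 672x^4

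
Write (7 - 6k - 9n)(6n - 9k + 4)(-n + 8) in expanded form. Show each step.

-438n^2 + 20n + 447kn - 696k + 224 - 45kn^2 - 54k^2n + 432k^2 + 54n^3

(7 - 6k - 9n)(6n - 9k + 4)(-n + 8)
= (42n - 63k + 28 - 36kn + 54k^2 - 24k - 54n^2 + 81kn - 36n)(-n + 8)    [distributive law]
= (6n - 87k + 28 + 45kn + 54k^2 - 54n^2)(-n + 8)    [combine like terms]
= -6n^2 + 48n + 87kn - 696k - 28n + 224 - 45kn^2 + 360kn - 54k^2n + 432k^2 + 54n^3 - 432n^2    [distributive law]
= -438n^2 + 20n + 447kn - 696k + 224 - 45kn^2 - 54k^2n + 432k^2 + 54n^3    [combine like terms]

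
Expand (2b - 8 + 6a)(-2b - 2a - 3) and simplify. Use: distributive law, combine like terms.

(2b - 8 + 6a)(-2b - 2a - 3)
= -4b² - 4ab - 6b + 16b + 16a + 24 - 12ab - 12a² - 18a    [distributive law]
= -4b² - 16ab + 10b - 2a + 24 - 12a²    [combine like terms]

-4b² - 16ab + 10b - 2a + 24 - 12a²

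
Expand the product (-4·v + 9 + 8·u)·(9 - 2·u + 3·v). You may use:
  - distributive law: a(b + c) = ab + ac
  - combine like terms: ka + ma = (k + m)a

(-4·v + 9 + 8·u)·(9 - 2·u + 3·v)
= -36·v + 8·u·v - 12·v^2 + 81 - 18·u + 27·v + 72·u - 16·u^2 + 24·u·v    [distributive law]
= -9·v + 32·u·v - 12·v^2 + 81 + 54·u - 16·u^2    [combine like terms]

-9·v + 32·u·v - 12·v^2 + 81 + 54·u - 16·u^2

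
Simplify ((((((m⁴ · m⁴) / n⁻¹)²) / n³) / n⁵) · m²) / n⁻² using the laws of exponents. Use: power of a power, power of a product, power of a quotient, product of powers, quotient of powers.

((((((m⁴ · m⁴) / n⁻¹)²) / n³) / n⁵) · m²) / n⁻²
= ((((((m⁴ · m⁴)²) / ((n⁻¹)²)) / n³) / n⁵) · m²) / n⁻²    [power of a quotient]
= (((((((m⁴)²) · ((m⁴)²)) / ((n⁻¹)²)) / n³) / n⁵) · m²) / n⁻²    [power of a product]
= (((((m⁸ · ((m⁴)²)) / ((n⁻¹)²)) / n³) / n⁵) · m²) / n⁻²    [power of a power]
= (((((m⁸ · m⁸) / ((n⁻¹)²)) / n³) / n⁵) · m²) / n⁻²    [power of a power]
= ((((m¹⁶ / ((n⁻¹)²)) / n³) / n⁵) · m²) / n⁻²    [product of powers]
= ((((m¹⁶ / n⁻²) / n³) / n⁵) · m²) / n⁻²    [power of a power]
= m¹⁸·n⁻⁴    [quotient of powers; product of powers]

m¹⁸·n⁻⁴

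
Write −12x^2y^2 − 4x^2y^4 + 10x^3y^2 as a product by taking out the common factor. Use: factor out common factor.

2x^2y^2(−6 − 2y^2 + 5x)

−12x^2y^2 − 4x^2y^4 + 10x^3y^2
= 2(−6x^2y^2 − 2x^2y^4 + 5x^3y^2)    [factor out 2]
= 2x^2y^2(−6 − 2y^2 + 5x)    [factor out x^2y^2]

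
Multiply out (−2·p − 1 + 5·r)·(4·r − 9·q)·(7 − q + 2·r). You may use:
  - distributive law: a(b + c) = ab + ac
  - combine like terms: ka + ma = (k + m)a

−56·p·r + 44·p·q·r − 16·p·r^2 + 126·p·q − 18·p·q^2 − 28·r − 293·q·r + 132·r^2 + 63·q − 9·q^2 − 110·q·r^2 + 40·r^3 + 45·q^2·r

(−2·p − 1 + 5·r)·(4·r − 9·q)·(7 − q + 2·r)
= (−8·p·r + 18·p·q − 4·r + 9·q + 20·r^2 − 45·q·r)·(7 − q + 2·r)    [distributive law]
= −56·p·r + 8·p·q·r − 16·p·r^2 + 126·p·q − 18·p·q^2 + 36·p·q·r − 28·r + 4·q·r − 8·r^2 + 63·q − 9·q^2 + 18·q·r + 140·r^2 − 20·q·r^2 + 40·r^3 − 315·q·r + 45·q^2·r − 90·q·r^2    [distributive law]
= −56·p·r + 44·p·q·r − 16·p·r^2 + 126·p·q − 18·p·q^2 − 28·r − 293·q·r + 132·r^2 + 63·q − 9·q^2 − 110·q·r^2 + 40·r^3 + 45·q^2·r    [combine like terms]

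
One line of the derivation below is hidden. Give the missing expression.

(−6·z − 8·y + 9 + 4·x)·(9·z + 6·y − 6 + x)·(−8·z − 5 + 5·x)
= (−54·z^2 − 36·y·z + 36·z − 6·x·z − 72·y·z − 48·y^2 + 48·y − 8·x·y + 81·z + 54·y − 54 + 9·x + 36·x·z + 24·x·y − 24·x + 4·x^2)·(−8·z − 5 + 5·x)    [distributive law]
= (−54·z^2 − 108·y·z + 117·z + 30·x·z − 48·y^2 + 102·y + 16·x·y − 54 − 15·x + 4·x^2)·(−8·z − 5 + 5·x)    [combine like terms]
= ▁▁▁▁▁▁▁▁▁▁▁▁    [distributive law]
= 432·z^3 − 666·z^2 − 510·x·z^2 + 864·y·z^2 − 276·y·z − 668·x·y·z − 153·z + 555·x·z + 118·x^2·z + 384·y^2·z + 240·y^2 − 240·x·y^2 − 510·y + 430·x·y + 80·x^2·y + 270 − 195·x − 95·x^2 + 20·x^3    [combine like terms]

After distributive law, the bracketed line is:

432·z^3 + 270·z^2 − 270·x·z^2 + 864·y·z^2 + 540·y·z − 540·x·y·z − 936·z^2 − 585·z + 585·x·z − 240·x·z^2 − 150·x·z + 150·x^2·z + 384·y^2·z + 240·y^2 − 240·x·y^2 − 816·y·z − 510·y + 510·x·y − 128·x·y·z − 80·x·y + 80·x^2·y + 432·z + 270 − 270·x + 120·x·z + 75·x − 75·x^2 − 32·x^2·z − 20·x^2 + 20·x^3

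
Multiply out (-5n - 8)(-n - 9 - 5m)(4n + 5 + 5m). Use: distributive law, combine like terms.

(-5n - 8)(-n - 9 - 5m)(4n + 5 + 5m)
= (5n² + 45n + 25mn + 8n + 72 + 40m)(4n + 5 + 5m)    [distributive law]
= (5n² + 53n + 25mn + 72 + 40m)(4n + 5 + 5m)    [combine like terms]
= 20n³ + 25n² + 25mn² + 212n² + 265n + 265mn + 100mn² + 125mn + 125m²n + 288n + 360 + 360m + 160mn + 200m + 200m²    [distributive law]
= 20n³ + 237n² + 125mn² + 553n + 550mn + 125m²n + 360 + 560m + 200m²    [combine like terms]

20n³ + 237n² + 125mn² + 553n + 550mn + 125m²n + 360 + 560m + 200m²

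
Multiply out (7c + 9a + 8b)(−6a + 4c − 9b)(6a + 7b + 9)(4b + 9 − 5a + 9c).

(7c + 9a + 8b)(−6a + 4c − 9b)(6a + 7b + 9)(4b + 9 − 5a + 9c)
= (−42ac + 28c^2 − 63bc − 54a^2 + 36ac − 81ab − 48ab + 32bc − 72b^2)(6a + 7b + 9)(4b + 9 − 5a + 9c)    [distributive law]
= (−6ac + 28c^2 − 31bc − 54a^2 − 129ab − 72b^2)(6a + 7b + 9)(4b + 9 − 5a + 9c)    [combine like terms]
= (−36a^2c − 42abc − 54ac + 168ac^2 + 196bc^2 + 252c^2 − 186abc − 217b^2c − 279bc − 324a^3 − 378a^2b − 486a^2 − 774a^2b − 903ab^2 − 1161ab − 432ab^2 − 504b^3 − 648b^2)(4b + 9 − 5a + 9c)    [distributive law]
= (−36a^2c − 228abc − 54ac + 168ac^2 + 196bc^2 + 252c^2 − 217b^2c − 279bc − 324a^3 − 1152a^2b − 486a^2 − 1335ab^2 − 1161ab − 504b^3 − 648b^2)(4b + 9 − 5a + 9c)    [combine like terms]
= −144a^2bc − 324a^2c + 180a^3c − 324a^2c^2 − 912ab^2c − 2052abc + 1140a^2bc − 2052abc^2 − 216abc − 486ac + 270a^2c − 486ac^2 + 672abc^2 + 1512ac^2 − 840a^2c^2 + 1512ac^3 + 784b^2c^2 + 1764bc^2 − 980abc^2 + 1764bc^3 + 1008bc^2 + 2268c^2 − 1260ac^2 + 2268c^3 − 868b^3c − 1953b^2c + 1085ab^2c − 1953b^2c^2 − 1116b^2c − 2511bc + 1395abc − 2511bc^2 − 1296a^3b − 2916a^3 + 1620a^4 − 2916a^3c − 4608a^2b^2 − 10368a^2b + 5760a^3b − 10368a^2bc − 1944a^2b − 4374a^2 + 2430a^3 − 4374a^2c − 5340ab^3 − 12015ab^2 + 6675a^2b^2 − 12015ab^2c − 4644ab^2 − 10449ab + 5805a^2b − 10449abc − 2016b^4 − 4536b^3 + 2520ab^3 − 4536b^3c − 2592b^3 − 5832b^2 + 3240ab^2 − 5832b^2c    [distributive law]
= −9372a^2bc − 4428a^2c − 2736a^3c − 1164a^2c^2 − 11842ab^2c − 11322abc − 2360abc^2 − 486ac − 234ac^2 + 1512ac^3 − 1169b^2c^2 + 261bc^2 + 1764bc^3 + 2268c^2 + 2268c^3 − 5404b^3c − 8901b^2c − 2511bc + 4464a^3b − 486a^3 + 1620a^4 + 2067a^2b^2 − 6507a^2b − 4374a^2 − 2820ab^3 − 13419ab^2 − 10449ab − 2016b^4 − 7128b^3 − 5832b^2    [combine like terms]

−9372a^2bc − 4428a^2c − 2736a^3c − 1164a^2c^2 − 11842ab^2c − 11322abc − 2360abc^2 − 486ac − 234ac^2 + 1512ac^3 − 1169b^2c^2 + 261bc^2 + 1764bc^3 + 2268c^2 + 2268c^3 − 5404b^3c − 8901b^2c − 2511bc + 4464a^3b − 486a^3 + 1620a^4 + 2067a^2b^2 − 6507a^2b − 4374a^2 − 2820ab^3 − 13419ab^2 − 10449ab − 2016b^4 − 7128b^3 − 5832b^2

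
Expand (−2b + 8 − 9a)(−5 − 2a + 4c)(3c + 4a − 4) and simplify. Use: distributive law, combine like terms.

62bc + 24ab − 40b − 20abc + 16a²b − 24bc² − 248c − 276a + 160 + 359ac + 44a² + 96c² − 90a²c + 72a³ − 108ac²

(−2b + 8 − 9a)(−5 − 2a + 4c)(3c + 4a − 4)
= (10b + 4ab − 8bc − 40 − 16a + 32c + 45a + 18a² − 36ac)(3c + 4a − 4)    [distributive law]
= (10b + 4ab − 8bc − 40 + 29a + 32c + 18a² − 36ac)(3c + 4a − 4)    [combine like terms]
= 30bc + 40ab − 40b + 12abc + 16a²b − 16ab − 24bc² − 32abc + 32bc − 120c − 160a + 160 + 87ac + 116a² − 116a + 96c² + 128ac − 128c + 54a²c + 72a³ − 72a² − 108ac² − 144a²c + 144ac    [distributive law]
= 62bc + 24ab − 40b − 20abc + 16a²b − 24bc² − 248c − 276a + 160 + 359ac + 44a² + 96c² − 90a²c + 72a³ − 108ac²    [combine like terms]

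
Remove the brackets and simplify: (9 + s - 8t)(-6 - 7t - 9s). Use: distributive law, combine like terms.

(9 + s - 8t)(-6 - 7t - 9s)
= -54 - 63t - 81s - 6s - 7st - 9s^2 + 48t + 56t^2 + 72st    [distributive law]
= -54 - 15t - 87s + 65st - 9s^2 + 56t^2    [combine like terms]

-54 - 15t - 87s + 65st - 9s^2 + 56t^2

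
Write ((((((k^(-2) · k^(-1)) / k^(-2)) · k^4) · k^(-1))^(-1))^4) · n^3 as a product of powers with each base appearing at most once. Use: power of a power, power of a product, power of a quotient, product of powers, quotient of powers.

((((((k^(-2) · k^(-1)) / k^(-2)) · k^4) · k^(-1))^(-1))^4) · n^3
= (((((k^(-2) · k^(-1)) / k^(-2)) · k^4) · k^(-1))^(-4)) · n^3    [power of a power]
= (((((k^(-2) · k^(-1)) / k^(-2)) · k^4)^(-4)) · ((k^(-1))^(-4))) · n^3    [power of a product]
= (((((k^(-2) · k^(-1)) / k^(-2))^(-4)) · ((k^4)^(-4))) · ((k^(-1))^(-4))) · n^3    [power of a product]
= (((((k^(-2) · k^(-1))^(-4)) / ((k^(-2))^(-4))) · ((k^4)^(-4))) · ((k^(-1))^(-4))) · n^3    [power of a quotient]
= ((((((k^(-2))^(-4)) · ((k^(-1))^(-4))) / ((k^(-2))^(-4))) · ((k^4)^(-4))) · ((k^(-1))^(-4))) · n^3    [power of a product]
= ((((k^8 · ((k^(-1))^(-4))) / ((k^(-2))^(-4))) · ((k^4)^(-4))) · ((k^(-1))^(-4))) · n^3    [power of a power]
= ((((k^8 · k^4) / ((k^(-2))^(-4))) · ((k^4)^(-4))) · ((k^(-1))^(-4))) · n^3    [power of a power]
= (((k^12 / ((k^(-2))^(-4))) · ((k^4)^(-4))) · ((k^(-1))^(-4))) · n^3    [product of powers]
= (((k^12 / k^8) · ((k^4)^(-4))) · ((k^(-1))^(-4))) · n^3    [power of a power]
= ((k^4 · ((k^4)^(-4))) · ((k^(-1))^(-4))) · n^3    [quotient of powers]
= ((k^4 · k^(-16)) · ((k^(-1))^(-4))) · n^3    [power of a power]
= (k^(-12) · ((k^(-1))^(-4))) · n^3    [product of powers]
= (k^(-12) · k^4) · n^3    [power of a power]
= k^(-8) · n^3    [product of powers]
= k^(-8)·n^3    [rearrange]

k^(-8)·n^3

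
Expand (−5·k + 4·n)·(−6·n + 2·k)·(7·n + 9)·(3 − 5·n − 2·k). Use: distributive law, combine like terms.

(−5·k + 4·n)·(−6·n + 2·k)·(7·n + 9)·(3 − 5·n − 2·k)
= (30·k·n − 10·k² − 24·n² + 8·k·n)·(7·n + 9)·(3 − 5·n − 2·k)    [distributive law]
= (38·k·n − 10·k² − 24·n²)·(7·n + 9)·(3 − 5·n − 2·k)    [combine like terms]
= (266·k·n² + 342·k·n − 70·k²·n − 90·k² − 168·n³ − 216·n²)·(3 − 5·n − 2·k)    [distributive law]
= 798·k·n² − 1330·k·n³ − 532·k²·n² + 1026·k·n − 1710·k·n² − 684·k²·n − 210·k²·n + 350·k²·n² + 140·k³·n − 270·k² + 450·k²·n + 180·k³ − 504·n³ + 840·n⁴ + 336·k·n³ − 648·n² + 1080·n³ + 432·k·n²    [distributive law]
= −480·k·n² − 994·k·n³ − 182·k²·n² + 1026·k·n − 444·k²·n + 140·k³·n − 270·k² + 180·k³ + 576·n³ + 840·n⁴ − 648·n²    [combine like terms]

−480·k·n² − 994·k·n³ − 182·k²·n² + 1026·k·n − 444·k²·n + 140·k³·n − 270·k² + 180·k³ + 576·n³ + 840·n⁴ − 648·n²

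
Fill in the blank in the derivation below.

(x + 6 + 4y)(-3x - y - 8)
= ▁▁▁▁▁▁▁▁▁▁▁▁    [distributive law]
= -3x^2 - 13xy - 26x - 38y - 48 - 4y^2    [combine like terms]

After distributive law, the bracketed line is:

-3x^2 - xy - 8x - 18x - 6y - 48 - 12xy - 4y^2 - 32y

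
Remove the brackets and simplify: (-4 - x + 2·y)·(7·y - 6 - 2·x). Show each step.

(-4 - x + 2·y)·(7·y - 6 - 2·x)
= -28·y + 24 + 8·x - 7·x·y + 6·x + 2·x² + 14·y² - 12·y - 4·x·y    [distributive law]
= -40·y + 24 + 14·x - 11·x·y + 2·x² + 14·y²    [combine like terms]

-40·y + 24 + 14·x - 11·x·y + 2·x² + 14·y²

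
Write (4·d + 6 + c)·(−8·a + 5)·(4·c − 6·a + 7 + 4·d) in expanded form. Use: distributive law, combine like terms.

(4·d + 6 + c)·(−8·a + 5)·(4·c − 6·a + 7 + 4·d)
= (−32·a·d + 20·d − 48·a + 30 − 8·a·c + 5·c)·(4·c − 6·a + 7 + 4·d)    [distributive law]
= −128·a·c·d + 192·a²·d − 224·a·d − 128·a·d² + 80·c·d − 120·a·d + 140·d + 80·d² − 192·a·c + 288·a² − 336·a − 192·a·d + 120·c − 180·a + 210 + 120·d − 32·a·c² + 48·a²·c − 56·a·c − 32·a·c·d + 20·c² − 30·a·c + 35·c + 20·c·d    [distributive law]
= −160·a·c·d + 192·a²·d − 536·a·d − 128·a·d² + 100·c·d + 260·d + 80·d² − 278·a·c + 288·a² − 516·a + 155·c + 210 − 32·a·c² + 48·a²·c + 20·c²    [combine like terms]

−160·a·c·d + 192·a²·d − 536·a·d − 128·a·d² + 100·c·d + 260·d + 80·d² − 278·a·c + 288·a² − 516·a + 155·c + 210 − 32·a·c² + 48·a²·c + 20·c²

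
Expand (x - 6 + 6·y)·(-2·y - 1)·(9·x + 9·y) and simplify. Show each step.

(x - 6 + 6·y)·(-2·y - 1)·(9·x + 9·y)
= (-2·x·y - x + 12·y + 6 - 12·y^2 - 6·y)·(9·x + 9·y)    [distributive law]
= (-2·x·y - x + 6·y + 6 - 12·y^2)·(9·x + 9·y)    [combine like terms]
= -18·x^2·y - 18·x·y^2 - 9·x^2 - 9·x·y + 54·x·y + 54·y^2 + 54·x + 54·y - 108·x·y^2 - 108·y^3    [distributive law]
= -18·x^2·y - 126·x·y^2 - 9·x^2 + 45·x·y + 54·y^2 + 54·x + 54·y - 108·y^3    [combine like terms]

-18·x^2·y - 126·x·y^2 - 9·x^2 + 45·x·y + 54·y^2 + 54·x + 54·y - 108·y^3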